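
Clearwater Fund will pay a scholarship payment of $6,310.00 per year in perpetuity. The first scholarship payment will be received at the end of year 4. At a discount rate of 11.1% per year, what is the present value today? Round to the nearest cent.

$41453.79

Value at end of year 3: C / r = $6,310.00 / 0.111 = $56,846.8468
Discount to today: PV = $56,846.8468 / (1 + 0.111)^3 = $56,846.8468 / 1.371331 = $41,453.79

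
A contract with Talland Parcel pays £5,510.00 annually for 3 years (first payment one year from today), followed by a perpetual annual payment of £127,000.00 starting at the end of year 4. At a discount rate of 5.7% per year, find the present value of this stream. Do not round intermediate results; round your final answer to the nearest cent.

£1901515.01

PV of 3-year annuity: £5,510.00 × [1 − (1+0.057)^−3] / 0.057 = 14810.42865
Perpetuity value at year 3: £127,000.00 / 0.057 = 2228070.17544
PV of perpetuity: 2228070.17544 / (1+0.057)^3 = 1886704.57851
Total PV = 14810.42865 + 1886704.57851 = 1901515.00716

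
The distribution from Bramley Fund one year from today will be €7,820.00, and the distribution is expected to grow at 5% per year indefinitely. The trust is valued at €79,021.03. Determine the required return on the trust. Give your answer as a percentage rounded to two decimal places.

P = D₁/(r − g) ⇒ r = D₁/P + g = €7,820.0000/€79,021.03 + 0.05 = 0.098961 + 0.05 = 0.148961

14.90%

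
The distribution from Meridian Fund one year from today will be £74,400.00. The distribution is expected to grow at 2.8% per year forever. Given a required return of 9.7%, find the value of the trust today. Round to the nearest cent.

Growing perpetuity: P = D₁ / (r − g) = £74,400.0000 / (0.097 − 0.028) = £1,078,260.87

£1078260.87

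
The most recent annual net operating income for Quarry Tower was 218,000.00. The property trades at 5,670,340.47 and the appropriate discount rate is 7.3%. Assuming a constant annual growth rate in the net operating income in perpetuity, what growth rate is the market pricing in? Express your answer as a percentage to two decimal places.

P = D₀(1+g)/(r−g) ⇒ P(r−g) = D₀(1+g) ⇒ g(P+D₀) = P·r − D₀
g = (P·r − D₀)/(P + D₀) = (5,670,340.47×0.073 − 218,000.00) / (5,670,340.47 + 218,000.00) = 0.033275

3.33%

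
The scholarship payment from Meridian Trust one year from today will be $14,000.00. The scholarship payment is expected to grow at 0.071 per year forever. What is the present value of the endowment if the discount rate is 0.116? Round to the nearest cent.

$311111.11

Growing perpetuity: P = D₁ / (r − g) = $14,000.0000 / (0.116 − 0.071) = $311,111.11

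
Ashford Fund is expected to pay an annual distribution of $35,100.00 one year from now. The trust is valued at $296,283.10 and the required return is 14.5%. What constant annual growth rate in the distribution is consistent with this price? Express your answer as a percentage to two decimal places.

2.65%

P = D₁/(r−g) ⇒ g = r − D₁/P = 0.145 − $35,100.00/$296,283.10 = 0.026532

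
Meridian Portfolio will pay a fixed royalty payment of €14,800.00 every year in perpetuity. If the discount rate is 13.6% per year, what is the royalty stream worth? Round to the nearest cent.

Level perpetuity: PV = C / r = €14,800.00 / 0.136 = €108,823.53

€108823.53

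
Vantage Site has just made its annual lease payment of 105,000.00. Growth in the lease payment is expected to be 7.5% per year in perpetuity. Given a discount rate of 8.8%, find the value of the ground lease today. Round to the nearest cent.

8682692.31

D₁ = D₀ × (1 + g) = 105,000.00 × 1.075 = 112,875.0000
Growing perpetuity: P = D₁ / (r − g) = 112,875.0000 / (0.088 − 0.075) = 8,682,692.31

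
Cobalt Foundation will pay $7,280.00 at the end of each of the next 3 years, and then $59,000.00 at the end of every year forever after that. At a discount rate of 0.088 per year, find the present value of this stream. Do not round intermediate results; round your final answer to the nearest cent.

PV of 3-year annuity: $7,280.00 × [1 − (1+0.088)^−3] / 0.088 = 18493.70850
Perpetuity value at year 3: $59,000.00 / 0.088 = 670454.54545
PV of perpetuity: 670454.54545 / (1+0.088)^3 = 520574.21561
Total PV = 18493.70850 + 520574.21561 = 539067.92410

$539067.92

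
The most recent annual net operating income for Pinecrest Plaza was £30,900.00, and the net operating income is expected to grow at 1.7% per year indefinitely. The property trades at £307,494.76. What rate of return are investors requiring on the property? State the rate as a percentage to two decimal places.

11.92%

D₁ = £30,900.00 × 1.017 = £31,425.3000
P = D₁/(r − g) ⇒ r = D₁/P + g = £31,425.3000/£307,494.76 + 0.017 = 0.102198 + 0.017 = 0.119198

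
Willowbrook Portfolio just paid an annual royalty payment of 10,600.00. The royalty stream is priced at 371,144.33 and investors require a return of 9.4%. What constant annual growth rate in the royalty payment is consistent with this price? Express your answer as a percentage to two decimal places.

P = D₀(1+g)/(r−g) ⇒ P(r−g) = D₀(1+g) ⇒ g(P+D₀) = P·r − D₀
g = (P·r − D₀)/(P + D₀) = (371,144.33×0.094 − 10,600.00) / (371,144.33 + 10,600.00) = 0.063623

6.36%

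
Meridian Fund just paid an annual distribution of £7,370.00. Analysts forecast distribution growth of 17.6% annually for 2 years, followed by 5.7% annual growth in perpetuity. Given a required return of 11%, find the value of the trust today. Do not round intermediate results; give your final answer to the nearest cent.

D_1 = 8667.12000
D_2 = 10192.53312
Terminal value at year 2: TV = D_2×(1+g_2)/(r−g_2) = 10773.50751/0.053 = 203273.72656
P_0 = D_1/(1+r)^1 + D_2/(1+r)^2 + TV/(1+r)^2
    = 7808.21622 + 8272.48853 + 164981.51657 = 181062.22132

£181062.22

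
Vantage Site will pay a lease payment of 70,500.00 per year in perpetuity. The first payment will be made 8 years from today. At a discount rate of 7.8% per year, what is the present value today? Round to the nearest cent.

Value at end of year 7: C / r = 70,500.00 / 0.078 = 903,846.1538
Discount to today: PV = 903,846.1538 / (1 + 0.078)^7 = 903,846.1538 / 1.691731 = 534,272.95

534272.95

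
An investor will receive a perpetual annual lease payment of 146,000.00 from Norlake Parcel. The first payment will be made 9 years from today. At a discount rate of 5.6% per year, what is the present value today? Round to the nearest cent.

Value at end of year 8: C / r = 146,000.00 / 0.056 = 2,607,142.8571
Discount to today: PV = 2,607,142.8571 / (1 + 0.056)^8 = 2,607,142.8571 / 1.546363 = 1,685,984.13

1685984.13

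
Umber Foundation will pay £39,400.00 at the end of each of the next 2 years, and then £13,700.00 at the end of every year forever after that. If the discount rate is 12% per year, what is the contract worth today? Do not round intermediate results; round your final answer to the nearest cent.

PV of 2-year annuity: £39,400.00 × [1 − (1+0.12)^−2] / 0.12 = 66588.01020
Perpetuity value at year 2: £13,700.00 / 0.12 = 114166.66667
PV of perpetuity: 114166.66667 / (1+0.12)^2 = 91012.96769
Total PV = 66588.01020 + 91012.96769 = 157600.97789

£157600.98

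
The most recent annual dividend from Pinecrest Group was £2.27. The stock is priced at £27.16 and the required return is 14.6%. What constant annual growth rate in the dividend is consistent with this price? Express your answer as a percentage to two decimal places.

5.76%

P = D₀(1+g)/(r−g) ⇒ P(r−g) = D₀(1+g) ⇒ g(P+D₀) = P·r − D₀
g = (P·r − D₀)/(P + D₀) = (£27.16×0.146 − £2.27) / (£27.16 + £2.27) = 0.057607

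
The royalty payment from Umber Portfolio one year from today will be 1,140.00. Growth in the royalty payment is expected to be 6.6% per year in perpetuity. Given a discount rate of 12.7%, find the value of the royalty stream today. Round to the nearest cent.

18688.52

Growing perpetuity: P = D₁ / (r − g) = 1,140.0000 / (0.127 − 0.066) = 18,688.52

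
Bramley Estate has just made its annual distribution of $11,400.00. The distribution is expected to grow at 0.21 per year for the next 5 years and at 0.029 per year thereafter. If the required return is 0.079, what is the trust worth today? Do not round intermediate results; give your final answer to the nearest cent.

$497516.11

D_1 = 13794.00000
D_2 = 16690.74000
D_3 = 20195.79540
D_4 = 24436.91243
D_5 = 29568.66405
Terminal value at year 5: TV = D_5×(1+g_2)/(r−g_2) = 30426.15530/0.05 = 608523.10605
P_0 = D_1/(1+r)^1 + D_2/(1+r)^2 + D_3/(1+r)^3 + D_4/(1+r)^4 + D_5/(1+r)^5 + TV/(1+r)^5
    = 12784.05931 + 14336.15549 + 16076.68966 + 18028.53984 + 20217.36163 + 416073.30242 = 497516.10834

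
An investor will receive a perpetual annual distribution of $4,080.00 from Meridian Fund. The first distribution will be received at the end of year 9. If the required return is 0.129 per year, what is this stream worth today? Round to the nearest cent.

$11981.71

Value at end of year 8: C / r = $4,080.00 / 0.129 = $31,627.9070
Discount to today: PV = $31,627.9070 / (1 + 0.129)^8 = $31,627.9070 / 2.639682 = $11,981.71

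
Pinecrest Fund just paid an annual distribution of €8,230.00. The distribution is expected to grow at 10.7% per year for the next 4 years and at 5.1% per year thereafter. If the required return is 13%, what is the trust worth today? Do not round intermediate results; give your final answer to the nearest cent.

D_1 = 9110.61000
D_2 = 10085.44527
D_3 = 11164.58791
D_4 = 12359.19882
Terminal value at year 4: TV = D_4×(1+g_2)/(r−g_2) = 12989.51796/0.079 = 164424.27798
P_0 = D_1/(1+r)^1 + D_2/(1+r)^2 + D_3/(1+r)^3 + D_4/(1+r)^4 + TV/(1+r)^4
    = 8062.48673 + 7898.38301 + 7737.61947 + 7580.12810 + 100844.48897 = 132123.10627

€132123.11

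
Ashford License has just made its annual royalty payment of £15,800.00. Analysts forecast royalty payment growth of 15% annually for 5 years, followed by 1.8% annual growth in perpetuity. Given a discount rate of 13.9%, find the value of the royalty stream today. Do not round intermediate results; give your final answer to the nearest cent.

£220791.52

D_1 = 18170.00000
D_2 = 20895.50000
D_3 = 24029.82500
D_4 = 27634.29875
D_5 = 31779.44356
Terminal value at year 5: TV = D_5×(1+g_2)/(r−g_2) = 32351.47355/0.121 = 267367.54997
P_0 = D_1/(1+r)^1 + D_2/(1+r)^2 + D_3/(1+r)^3 + D_4/(1+r)^4 + D_5/(1+r)^5 + TV/(1+r)^5
    = 15952.58999 + 16106.65363 + 16262.20516 + 16419.25894 + 16577.82949 + 139472.97865 = 220791.51587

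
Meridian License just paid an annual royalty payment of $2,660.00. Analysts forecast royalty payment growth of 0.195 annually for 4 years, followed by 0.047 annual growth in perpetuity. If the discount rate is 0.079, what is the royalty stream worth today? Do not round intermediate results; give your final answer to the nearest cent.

D_1 = 3178.70000
D_2 = 3798.54650
D_3 = 4539.26307
D_4 = 5424.41937
Terminal value at year 4: TV = D_4×(1+g_2)/(r−g_2) = 5679.36708/0.032 = 177480.22112
P_0 = D_1/(1+r)^1 + D_2/(1+r)^2 + D_3/(1+r)^3 + D_4/(1+r)^4 + TV/(1+r)^4
    = 2945.96849 + 3262.68058 + 3613.44142 + 4001.91149 + 130937.54153 = 144761.54351

$144761.54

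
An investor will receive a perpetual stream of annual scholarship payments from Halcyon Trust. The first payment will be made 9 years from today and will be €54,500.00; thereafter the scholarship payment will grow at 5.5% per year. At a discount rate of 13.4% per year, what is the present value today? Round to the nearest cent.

€252269.63

Value at end of year 8: C₁ / (r − g) = €54,500.00 / (0.134 − 0.055) = €689,873.4177
Discount to today: PV = €689,873.4177 / (1 + 0.134)^8 = €689,873.4177 / 2.734667 = €252,269.63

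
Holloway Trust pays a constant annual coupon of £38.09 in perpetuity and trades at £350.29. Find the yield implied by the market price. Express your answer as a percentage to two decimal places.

10.87%

P = C/r ⇒ r = C/P = £38.09/£350.29 = 0.108738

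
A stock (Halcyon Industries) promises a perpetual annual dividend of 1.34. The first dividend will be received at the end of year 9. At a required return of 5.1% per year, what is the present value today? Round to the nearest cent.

Value at end of year 8: C / r = 1.34 / 0.051 = 26.2745
Discount to today: PV = 26.2745 / (1 + 0.051)^8 = 26.2745 / 1.488750 = 17.65

17.65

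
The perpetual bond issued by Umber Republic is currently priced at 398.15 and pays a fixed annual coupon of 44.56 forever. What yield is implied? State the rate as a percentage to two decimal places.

11.19%

P = C/r ⇒ r = C/P = 44.56/398.15 = 0.111918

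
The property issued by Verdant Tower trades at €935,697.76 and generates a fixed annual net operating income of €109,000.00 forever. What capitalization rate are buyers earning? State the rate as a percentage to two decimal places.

P = C/r ⇒ r = C/P = €109,000.00/€935,697.76 = 0.116491

11.65%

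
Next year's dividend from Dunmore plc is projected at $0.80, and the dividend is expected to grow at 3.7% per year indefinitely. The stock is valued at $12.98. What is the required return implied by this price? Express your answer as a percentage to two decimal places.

P = D₁/(r − g) ⇒ r = D₁/P + g = $0.8000/$12.98 + 0.037 = 0.061633 + 0.037 = 0.098633

9.86%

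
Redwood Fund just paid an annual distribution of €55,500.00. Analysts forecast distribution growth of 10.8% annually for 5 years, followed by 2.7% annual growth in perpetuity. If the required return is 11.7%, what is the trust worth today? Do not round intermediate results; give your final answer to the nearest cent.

€879074.34

D_1 = 61494.00000
D_2 = 68135.35200
D_3 = 75493.97002
D_4 = 83647.31878
D_5 = 92681.22921
Terminal value at year 5: TV = D_5×(1+g_2)/(r−g_2) = 95183.62239/0.09 = 1057595.80438
P_0 = D_1/(1+r)^1 + D_2/(1+r)^2 + D_3/(1+r)^3 + D_4/(1+r)^4 + D_5/(1+r)^5 + TV/(1+r)^5
    = 55052.82005 + 54609.24317 + 54169.24031 + 53732.78269 + 53299.84174 + 608210.41630 = 879074.34427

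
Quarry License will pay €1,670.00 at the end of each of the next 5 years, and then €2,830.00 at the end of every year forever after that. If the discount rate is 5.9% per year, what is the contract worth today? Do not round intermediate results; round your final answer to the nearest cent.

PV of 5-year annuity: €1,670.00 × [1 − (1+0.059)^−5] / 0.059 = 7053.82601
Perpetuity value at year 5: €2,830.00 / 0.059 = 47966.10169
PV of perpetuity: 47966.10169 / (1+0.059)^5 = 36012.61212
Total PV = 7053.82601 + 36012.61212 = 43066.43812

€43066.44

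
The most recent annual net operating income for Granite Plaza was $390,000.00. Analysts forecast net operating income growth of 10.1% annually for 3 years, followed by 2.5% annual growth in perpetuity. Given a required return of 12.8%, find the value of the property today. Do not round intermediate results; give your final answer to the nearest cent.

D_1 = 429390.00000
D_2 = 472758.39000
D_3 = 520506.98739
Terminal value at year 3: TV = D_3×(1+g_2)/(r−g_2) = 533519.66207/0.103 = 5179802.54442
P_0 = D_1/(1+r)^1 + D_2/(1+r)^2 + D_3/(1+r)^3 + TV/(1+r)^3
    = 380664.89362 + 371553.23393 + 362659.67248 + 3608991.88632 = 4723869.68634

$4723869.69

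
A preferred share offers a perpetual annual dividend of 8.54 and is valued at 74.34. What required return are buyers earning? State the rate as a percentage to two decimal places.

11.49%

P = C/r ⇒ r = C/P = 8.54/74.34 = 0.114878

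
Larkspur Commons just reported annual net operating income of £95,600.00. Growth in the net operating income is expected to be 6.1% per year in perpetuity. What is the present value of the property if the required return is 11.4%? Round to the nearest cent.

£1913803.77

D₁ = D₀ × (1 + g) = £95,600.00 × 1.061 = £101,431.6000
Growing perpetuity: P = D₁ / (r − g) = £101,431.6000 / (0.114 − 0.061) = £1,913,803.77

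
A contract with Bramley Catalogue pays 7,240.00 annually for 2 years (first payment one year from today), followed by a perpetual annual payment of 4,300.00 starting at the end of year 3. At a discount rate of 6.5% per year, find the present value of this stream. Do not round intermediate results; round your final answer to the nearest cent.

71506.49

PV of 2-year annuity: 7,240.00 × [1 − (1+0.065)^−2] / 0.065 = 13181.33527
Perpetuity value at year 2: 4,300.00 / 0.065 = 66153.84615
PV of perpetuity: 66153.84615 / (1+0.065)^2 = 58325.15255
Total PV = 13181.33527 + 58325.15255 = 71506.48783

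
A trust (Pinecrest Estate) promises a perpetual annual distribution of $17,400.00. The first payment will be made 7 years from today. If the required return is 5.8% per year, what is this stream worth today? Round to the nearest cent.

$213898.26

Value at end of year 6: C / r = $17,400.00 / 0.058 = $300,000.0000
Discount to today: PV = $300,000.0000 / (1 + 0.058)^6 = $300,000.0000 / 1.402536 = $213,898.26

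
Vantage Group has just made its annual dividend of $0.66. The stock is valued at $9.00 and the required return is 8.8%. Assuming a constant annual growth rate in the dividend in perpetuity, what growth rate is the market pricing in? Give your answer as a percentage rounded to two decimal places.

P = D₀(1+g)/(r−g) ⇒ P(r−g) = D₀(1+g) ⇒ g(P+D₀) = P·r − D₀
g = (P·r − D₀)/(P + D₀) = ($9.00×0.088 − $0.66) / ($9.00 + $0.66) = 0.013665

1.37%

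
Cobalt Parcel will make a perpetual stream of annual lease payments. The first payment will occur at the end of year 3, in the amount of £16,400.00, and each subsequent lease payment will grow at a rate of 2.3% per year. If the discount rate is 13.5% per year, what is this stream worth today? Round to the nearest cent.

£113666.92

Value at end of year 2: C₁ / (r − g) = £16,400.00 / (0.135 − 0.023) = £146,428.5714
Discount to today: PV = £146,428.5714 / (1 + 0.135)^2 = £146,428.5714 / 1.288225 = £113,666.92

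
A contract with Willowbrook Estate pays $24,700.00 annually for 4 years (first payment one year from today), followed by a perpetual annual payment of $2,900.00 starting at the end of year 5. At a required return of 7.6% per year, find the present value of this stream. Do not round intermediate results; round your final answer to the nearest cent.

$111009.83

PV of 4-year annuity: $24,700.00 × [1 − (1+0.076)^−4] / 0.076 = 82543.25208
Perpetuity value at year 4: $2,900.00 / 0.076 = 38157.89474
PV of perpetuity: 38157.89474 / (1+0.076)^4 = 28466.58174
Total PV = 82543.25208 + 28466.58174 = 111009.83382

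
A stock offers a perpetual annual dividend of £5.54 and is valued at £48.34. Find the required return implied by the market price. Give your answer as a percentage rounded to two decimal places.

11.46%

P = C/r ⇒ r = C/P = £5.54/£48.34 = 0.114605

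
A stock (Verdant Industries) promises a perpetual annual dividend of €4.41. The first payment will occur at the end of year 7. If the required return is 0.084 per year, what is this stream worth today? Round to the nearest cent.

€32.36

Value at end of year 6: C / r = €4.41 / 0.084 = €52.5000
Discount to today: PV = €52.5000 / (1 + 0.084)^6 = €52.5000 / 1.622466 = €32.36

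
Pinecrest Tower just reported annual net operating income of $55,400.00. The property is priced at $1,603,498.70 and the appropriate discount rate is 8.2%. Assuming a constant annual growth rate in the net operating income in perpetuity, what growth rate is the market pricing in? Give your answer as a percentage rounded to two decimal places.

4.59%

P = D₀(1+g)/(r−g) ⇒ P(r−g) = D₀(1+g) ⇒ g(P+D₀) = P·r − D₀
g = (P·r − D₀)/(P + D₀) = ($1,603,498.70×0.082 − $55,400.00) / ($1,603,498.70 + $55,400.00) = 0.045866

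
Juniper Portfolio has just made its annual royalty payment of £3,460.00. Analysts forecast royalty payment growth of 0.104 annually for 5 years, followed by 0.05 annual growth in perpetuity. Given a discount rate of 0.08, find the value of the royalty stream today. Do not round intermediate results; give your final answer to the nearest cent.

£153655.10

D_1 = 3819.84000
D_2 = 4217.10336
D_3 = 4655.68211
D_4 = 5139.87305
D_5 = 5674.41985
Terminal value at year 5: TV = D_5×(1+g_2)/(r−g_2) = 5958.14084/0.03 = 198604.69461
P_0 = D_1/(1+r)^1 + D_2/(1+r)^2 + D_3/(1+r)^3 + D_4/(1+r)^4 + D_5/(1+r)^5 + TV/(1+r)^5
    = 3536.88889 + 3615.48642 + 3695.83056 + 3777.96013 + 3861.91480 + 135167.01800 = 153655.09880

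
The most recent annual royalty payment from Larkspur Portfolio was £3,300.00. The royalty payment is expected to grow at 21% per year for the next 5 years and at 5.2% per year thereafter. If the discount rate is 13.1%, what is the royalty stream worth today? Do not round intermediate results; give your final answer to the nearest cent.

£81887.80

D_1 = 3993.00000
D_2 = 4831.53000
D_3 = 5846.15130
D_4 = 7073.84307
D_5 = 8559.35012
Terminal value at year 5: TV = D_5×(1+g_2)/(r−g_2) = 9004.43632/0.079 = 113980.20664
P_0 = D_1/(1+r)^1 + D_2/(1+r)^2 + D_3/(1+r)^3 + D_4/(1+r)^4 + D_5/(1+r)^5 + TV/(1+r)^5
    = 3530.50398 + 3777.10859 + 4040.93846 + 4323.19676 + 4625.17071 + 61590.88087 = 81887.79936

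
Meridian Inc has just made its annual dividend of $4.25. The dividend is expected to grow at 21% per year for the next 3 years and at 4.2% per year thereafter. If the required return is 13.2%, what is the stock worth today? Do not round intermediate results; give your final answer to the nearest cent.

$74.68

D_1 = 5.14250
D_2 = 6.22243
D_3 = 7.52913
Terminal value at year 3: TV = D_3×(1+g_2)/(r−g_2) = 7.84536/0.09 = 87.17064
P_0 = D_1/(1+r)^1 + D_2/(1+r)^2 + D_3/(1+r)^3 + TV/(1+r)^3
    = 4.54284 + 4.85587 + 5.19046 + 60.09398 = 74.68315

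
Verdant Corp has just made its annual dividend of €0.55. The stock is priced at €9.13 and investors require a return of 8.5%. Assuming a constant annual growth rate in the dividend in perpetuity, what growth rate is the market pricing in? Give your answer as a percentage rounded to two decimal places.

P = D₀(1+g)/(r−g) ⇒ P(r−g) = D₀(1+g) ⇒ g(P+D₀) = P·r − D₀
g = (P·r − D₀)/(P + D₀) = (€9.13×0.085 − €0.55) / (€9.13 + €0.55) = 0.023352

2.34%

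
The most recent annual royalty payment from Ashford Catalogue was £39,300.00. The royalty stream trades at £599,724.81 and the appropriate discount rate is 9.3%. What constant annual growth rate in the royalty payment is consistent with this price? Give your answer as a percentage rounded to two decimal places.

P = D₀(1+g)/(r−g) ⇒ P(r−g) = D₀(1+g) ⇒ g(P+D₀) = P·r − D₀
g = (P·r − D₀)/(P + D₀) = (£599,724.81×0.093 − £39,300.00) / (£599,724.81 + £39,300.00) = 0.025781

2.58%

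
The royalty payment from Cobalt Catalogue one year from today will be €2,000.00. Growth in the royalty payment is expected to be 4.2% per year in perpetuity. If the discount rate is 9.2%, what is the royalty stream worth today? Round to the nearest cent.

Growing perpetuity: P = D₁ / (r − g) = €2,000.0000 / (0.092 − 0.042) = €40,000.00

€40000.00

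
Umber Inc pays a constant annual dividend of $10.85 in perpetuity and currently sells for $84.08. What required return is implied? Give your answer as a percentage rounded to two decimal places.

P = C/r ⇒ r = C/P = $10.85/$84.08 = 0.129044

12.90%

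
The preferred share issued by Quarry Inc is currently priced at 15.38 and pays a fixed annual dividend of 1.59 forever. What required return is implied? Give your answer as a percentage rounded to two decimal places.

P = C/r ⇒ r = C/P = 1.59/15.38 = 0.103381

10.34%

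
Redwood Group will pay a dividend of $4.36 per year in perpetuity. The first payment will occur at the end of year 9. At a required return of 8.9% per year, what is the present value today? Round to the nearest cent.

$24.77

Value at end of year 8: C / r = $4.36 / 0.089 = $48.9888
Discount to today: PV = $48.9888 / (1 + 0.089)^8 = $48.9888 / 1.977985 = $24.77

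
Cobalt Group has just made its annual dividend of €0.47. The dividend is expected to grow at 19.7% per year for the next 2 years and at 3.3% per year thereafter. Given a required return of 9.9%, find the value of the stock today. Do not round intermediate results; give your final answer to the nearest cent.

D_1 = 0.56259
D_2 = 0.67342
Terminal value at year 2: TV = D_2×(1+g_2)/(r−g_2) = 0.69564/0.066 = 10.54005
P_0 = D_1/(1+r)^1 + D_2/(1+r)^2 + TV/(1+r)^2
    = 0.51191 + 0.55756 + 8.72664 = 9.79611

€9.80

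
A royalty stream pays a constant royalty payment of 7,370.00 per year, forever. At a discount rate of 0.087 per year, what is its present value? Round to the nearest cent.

84712.64

Level perpetuity: PV = C / r = 7,370.00 / 0.087 = 84,712.64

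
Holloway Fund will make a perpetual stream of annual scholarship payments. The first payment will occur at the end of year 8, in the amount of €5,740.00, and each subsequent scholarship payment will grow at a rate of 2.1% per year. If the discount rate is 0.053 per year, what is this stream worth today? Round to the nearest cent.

Value at end of year 7: C₁ / (r − g) = €5,740.00 / (0.053 − 0.021) = €179,375.0000
Discount to today: PV = €179,375.0000 / (1 + 0.053)^7 = €179,375.0000 / 1.435485 = €124,957.78

€124957.78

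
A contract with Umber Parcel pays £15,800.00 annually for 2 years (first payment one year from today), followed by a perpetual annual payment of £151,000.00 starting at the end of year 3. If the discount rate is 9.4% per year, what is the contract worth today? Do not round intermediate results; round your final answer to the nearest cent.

£1369835.28

PV of 2-year annuity: £15,800.00 × [1 − (1+0.094)^−2] / 0.094 = 27643.88772
Perpetuity value at year 2: £151,000.00 / 0.094 = 1606382.97872
PV of perpetuity: 1606382.97872 / (1+0.094)^2 = 1342191.39358
Total PV = 27643.88772 + 1342191.39358 = 1369835.28129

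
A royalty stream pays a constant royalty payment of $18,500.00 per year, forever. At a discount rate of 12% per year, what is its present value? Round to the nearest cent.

Level perpetuity: PV = C / r = $18,500.00 / 0.12 = $154,166.67

$154166.67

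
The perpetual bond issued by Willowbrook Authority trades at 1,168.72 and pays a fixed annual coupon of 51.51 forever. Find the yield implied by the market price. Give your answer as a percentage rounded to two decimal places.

4.41%

P = C/r ⇒ r = C/P = 51.51/1,168.72 = 0.044074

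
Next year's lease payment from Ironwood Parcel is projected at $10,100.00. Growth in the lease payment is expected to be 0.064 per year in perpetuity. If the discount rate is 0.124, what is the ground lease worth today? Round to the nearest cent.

Growing perpetuity: P = D₁ / (r − g) = $10,100.0000 / (0.124 − 0.064) = $168,333.33

$168333.33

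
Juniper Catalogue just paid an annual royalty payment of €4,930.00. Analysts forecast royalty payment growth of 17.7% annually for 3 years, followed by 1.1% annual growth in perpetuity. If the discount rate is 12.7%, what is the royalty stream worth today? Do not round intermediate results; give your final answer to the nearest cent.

D_1 = 5802.61000
D_2 = 6829.67197
D_3 = 8038.52391
Terminal value at year 3: TV = D_3×(1+g_2)/(r−g_2) = 8126.94767/0.116 = 70059.89372
P_0 = D_1/(1+r)^1 + D_2/(1+r)^2 + D_3/(1+r)^3 + TV/(1+r)^3
    = 5148.72227 + 5377.14828 + 5615.70854 + 48943.80463 = 65085.38372

€65085.38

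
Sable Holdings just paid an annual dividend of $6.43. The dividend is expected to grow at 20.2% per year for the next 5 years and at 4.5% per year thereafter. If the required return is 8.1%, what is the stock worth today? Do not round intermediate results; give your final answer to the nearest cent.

$361.96

D_1 = 7.72886
D_2 = 9.29009
D_3 = 11.16669
D_4 = 13.42236
D_5 = 16.13368
Terminal value at year 5: TV = D_5×(1+g_2)/(r−g_2) = 16.85969/0.036 = 468.32474
P_0 = D_1/(1+r)^1 + D_2/(1+r)^2 + D_3/(1+r)^3 + D_4/(1+r)^4 + D_5/(1+r)^5 + TV/(1+r)^5
    = 7.14973 + 7.95003 + 8.83990 + 9.82938 + 10.92961 + 317.26242 = 361.96107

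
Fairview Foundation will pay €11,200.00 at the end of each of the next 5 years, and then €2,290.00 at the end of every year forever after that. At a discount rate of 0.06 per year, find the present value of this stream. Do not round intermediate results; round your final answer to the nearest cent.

€75698.83

PV of 5-year annuity: €11,200.00 × [1 − (1+0.06)^−5] / 0.06 = 47178.47440
Perpetuity value at year 5: €2,290.00 / 0.06 = 38166.66667
PV of perpetuity: 38166.66667 / (1+0.06)^5 = 28520.35360
Total PV = 47178.47440 + 28520.35360 = 75698.82800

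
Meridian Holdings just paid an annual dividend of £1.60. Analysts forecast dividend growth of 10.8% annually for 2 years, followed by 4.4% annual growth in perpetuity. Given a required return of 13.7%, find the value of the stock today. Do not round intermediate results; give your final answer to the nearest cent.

D_1 = 1.77280
D_2 = 1.96426
Terminal value at year 2: TV = D_2×(1+g_2)/(r−g_2) = 2.05069/0.093 = 22.05043
P_0 = D_1/(1+r)^1 + D_2/(1+r)^2 + TV/(1+r)^2
    = 1.55919 + 1.51942 + 17.05674 = 20.13536

£20.14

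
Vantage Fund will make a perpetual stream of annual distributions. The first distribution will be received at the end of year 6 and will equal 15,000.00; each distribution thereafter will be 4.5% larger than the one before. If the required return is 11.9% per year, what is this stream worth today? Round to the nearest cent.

Value at end of year 5: C₁ / (r − g) = 15,000.00 / (0.119 − 0.045) = 202,702.7027
Discount to today: PV = 202,702.7027 / (1 + 0.119)^5 = 202,702.7027 / 1.754488 = 115,533.81

115533.81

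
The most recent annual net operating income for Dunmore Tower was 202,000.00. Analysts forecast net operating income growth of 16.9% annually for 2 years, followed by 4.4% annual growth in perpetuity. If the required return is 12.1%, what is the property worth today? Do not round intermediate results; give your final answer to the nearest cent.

3408690.62

D_1 = 236138.00000
D_2 = 276045.32200
Terminal value at year 2: TV = D_2×(1+g_2)/(r−g_2) = 288191.31617/0.077 = 3742744.36582
P_0 = D_1/(1+r)^1 + D_2/(1+r)^2 + TV/(1+r)^2
    = 210649.42016 + 219669.19908 + 2978371.99790 = 3408690.61714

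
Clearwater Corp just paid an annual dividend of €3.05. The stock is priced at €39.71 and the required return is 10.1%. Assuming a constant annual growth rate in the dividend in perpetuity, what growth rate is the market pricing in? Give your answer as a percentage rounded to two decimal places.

P = D₀(1+g)/(r−g) ⇒ P(r−g) = D₀(1+g) ⇒ g(P+D₀) = P·r − D₀
g = (P·r − D₀)/(P + D₀) = (€39.71×0.101 − €3.05) / (€39.71 + €3.05) = 0.022467

2.25%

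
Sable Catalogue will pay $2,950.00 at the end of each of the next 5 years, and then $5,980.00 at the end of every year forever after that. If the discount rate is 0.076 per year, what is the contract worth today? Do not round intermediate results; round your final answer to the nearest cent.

$66457.68

PV of 5-year annuity: $2,950.00 × [1 − (1+0.076)^−5] / 0.076 = 11903.72175
Perpetuity value at year 5: $5,980.00 / 0.076 = 78684.21053
PV of perpetuity: 78684.21053 / (1+0.076)^5 = 54553.95424
Total PV = 11903.72175 + 54553.95424 = 66457.67599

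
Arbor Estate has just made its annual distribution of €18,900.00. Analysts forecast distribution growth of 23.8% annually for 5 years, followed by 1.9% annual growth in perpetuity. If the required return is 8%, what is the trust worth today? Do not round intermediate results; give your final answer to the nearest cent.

€769877.40

D_1 = 23398.20000
D_2 = 28966.97160
D_3 = 35861.11084
D_4 = 44396.05522
D_5 = 54962.31636
Terminal value at year 5: TV = D_5×(1+g_2)/(r−g_2) = 56006.60037/0.061 = 918140.98974
P_0 = D_1/(1+r)^1 + D_2/(1+r)^2 + D_3/(1+r)^3 + D_4/(1+r)^4 + D_5/(1+r)^5 + TV/(1+r)^5
    = 21665.00000 + 24834.50926 + 28467.70598 + 32632.42593 + 37406.42899 + 624871.33013 = 769877.40029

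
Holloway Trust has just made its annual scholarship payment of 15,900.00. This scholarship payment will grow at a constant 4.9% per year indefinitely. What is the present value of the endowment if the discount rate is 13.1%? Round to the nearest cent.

203403.66

D₁ = D₀ × (1 + g) = 15,900.00 × 1.049 = 16,679.1000
Growing perpetuity: P = D₁ / (r − g) = 16,679.1000 / (0.131 − 0.049) = 203,403.66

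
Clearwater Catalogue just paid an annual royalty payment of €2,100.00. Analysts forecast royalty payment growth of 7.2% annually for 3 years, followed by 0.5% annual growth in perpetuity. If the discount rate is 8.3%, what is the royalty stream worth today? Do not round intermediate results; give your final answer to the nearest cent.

€32414.45

D_1 = 2251.20000
D_2 = 2413.28640
D_3 = 2587.04302
Terminal value at year 3: TV = D_3×(1+g_2)/(r−g_2) = 2599.97824/0.078 = 33333.05431
P_0 = D_1/(1+r)^1 + D_2/(1+r)^2 + D_3/(1+r)^3 + TV/(1+r)^3
    = 2078.67036 + 2057.55736 + 2036.65881 + 26241.56548 = 32414.45202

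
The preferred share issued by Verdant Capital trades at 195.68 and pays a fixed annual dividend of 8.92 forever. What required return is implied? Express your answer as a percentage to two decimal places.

P = C/r ⇒ r = C/P = 8.92/195.68 = 0.045585

4.56%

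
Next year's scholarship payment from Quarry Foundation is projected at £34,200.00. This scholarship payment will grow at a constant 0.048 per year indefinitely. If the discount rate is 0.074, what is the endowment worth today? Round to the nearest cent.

Growing perpetuity: P = D₁ / (r − g) = £34,200.0000 / (0.074 − 0.048) = £1,315,384.62

£1315384.62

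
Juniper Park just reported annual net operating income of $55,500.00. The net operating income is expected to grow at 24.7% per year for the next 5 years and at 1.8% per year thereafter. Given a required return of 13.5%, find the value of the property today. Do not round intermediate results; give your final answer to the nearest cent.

D_1 = 69208.50000
D_2 = 86302.99950
D_3 = 107619.84038
D_4 = 134201.94095
D_5 = 167349.82036
Terminal value at year 5: TV = D_5×(1+g_2)/(r−g_2) = 170362.11713/0.117 = 1456086.47120
P_0 = D_1/(1+r)^1 + D_2/(1+r)^2 + D_3/(1+r)^3 + D_4/(1+r)^4 + D_5/(1+r)^5 + TV/(1+r)^5
    = 60976.65198 + 66993.73130 + 73604.56646 + 80867.74834 + 88847.64950 + 773050.48883 = 1144340.83641

$1144340.84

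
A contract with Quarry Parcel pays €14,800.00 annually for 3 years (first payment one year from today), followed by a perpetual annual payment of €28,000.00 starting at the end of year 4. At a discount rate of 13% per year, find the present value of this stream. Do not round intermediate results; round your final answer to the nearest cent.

€184217.40

PV of 3-year annuity: €14,800.00 × [1 − (1+0.13)^−3] / 0.13 = 34945.05845
Perpetuity value at year 3: €28,000.00 / 0.13 = 215384.61538
PV of perpetuity: 215384.61538 / (1+0.13)^3 = 149272.34264
Total PV = 34945.05845 + 149272.34264 = 184217.40109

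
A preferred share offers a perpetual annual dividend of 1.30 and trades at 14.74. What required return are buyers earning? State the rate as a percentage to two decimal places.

P = C/r ⇒ r = C/P = 1.30/14.74 = 0.088195

8.82%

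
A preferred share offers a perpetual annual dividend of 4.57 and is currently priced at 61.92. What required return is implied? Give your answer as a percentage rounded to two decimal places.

P = C/r ⇒ r = C/P = 4.57/61.92 = 0.073805

7.38%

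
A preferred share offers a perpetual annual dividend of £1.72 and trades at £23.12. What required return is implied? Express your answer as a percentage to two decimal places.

7.44%

P = C/r ⇒ r = C/P = £1.72/£23.12 = 0.074394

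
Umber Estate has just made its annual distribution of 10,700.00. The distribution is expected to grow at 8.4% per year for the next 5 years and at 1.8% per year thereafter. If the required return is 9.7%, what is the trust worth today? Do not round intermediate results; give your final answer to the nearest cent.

181530.35

D_1 = 11598.80000
D_2 = 12573.09920
D_3 = 13629.23953
D_4 = 14774.09565
D_5 = 16015.11969
Terminal value at year 5: TV = D_5×(1+g_2)/(r−g_2) = 16303.39184/0.079 = 206372.04864
P_0 = D_1/(1+r)^1 + D_2/(1+r)^2 + D_3/(1+r)^3 + D_4/(1+r)^4 + D_5/(1+r)^5 + TV/(1+r)^5
    = 10573.19964 + 10447.90192 + 10324.08904 + 10201.74341 + 10080.84764 + 129902.56829 = 181530.34993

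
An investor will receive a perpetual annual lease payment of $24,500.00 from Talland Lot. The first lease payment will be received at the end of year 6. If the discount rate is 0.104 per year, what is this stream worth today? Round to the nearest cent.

$143643.96

Value at end of year 5: C / r = $24,500.00 / 0.104 = $235,576.9231
Discount to today: PV = $235,576.9231 / (1 + 0.104)^5 = $235,576.9231 / 1.640006 = $143,643.96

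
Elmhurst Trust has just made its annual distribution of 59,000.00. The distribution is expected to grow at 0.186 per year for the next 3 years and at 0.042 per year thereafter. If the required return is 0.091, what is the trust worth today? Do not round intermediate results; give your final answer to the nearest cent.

D_1 = 69974.00000
D_2 = 82989.16400
D_3 = 98425.14850
Terminal value at year 3: TV = D_3×(1+g_2)/(r−g_2) = 102559.00474/0.049 = 2093040.91309
P_0 = D_1/(1+r)^1 + D_2/(1+r)^2 + D_3/(1+r)^3 + TV/(1+r)^3
    = 64137.48854 + 69722.32943 + 75793.47636 + 1611771.47686 = 1821424.77119

1821424.77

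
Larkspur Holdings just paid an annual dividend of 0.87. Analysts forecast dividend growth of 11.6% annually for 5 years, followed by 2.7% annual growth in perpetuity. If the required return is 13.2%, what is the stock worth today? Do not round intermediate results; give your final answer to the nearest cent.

12.09

D_1 = 0.97092
D_2 = 1.08355
D_3 = 1.20924
D_4 = 1.34951
D_5 = 1.50605
Terminal value at year 5: TV = D_5×(1+g_2)/(r−g_2) = 1.54672/0.105 = 14.73063
P_0 = D_1/(1+r)^1 + D_2/(1+r)^2 + D_3/(1+r)^3 + D_4/(1+r)^4 + D_5/(1+r)^5 + TV/(1+r)^5
    = 0.85770 + 0.84558 + 0.83363 + 0.82185 + 0.81023 + 7.92482 = 12.09380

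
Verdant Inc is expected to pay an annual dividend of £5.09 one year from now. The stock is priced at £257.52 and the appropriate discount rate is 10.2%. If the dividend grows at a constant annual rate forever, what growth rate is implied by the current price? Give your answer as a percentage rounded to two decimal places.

8.22%

P = D₁/(r−g) ⇒ g = r − D₁/P = 0.102 − £5.09/£257.52 = 0.082235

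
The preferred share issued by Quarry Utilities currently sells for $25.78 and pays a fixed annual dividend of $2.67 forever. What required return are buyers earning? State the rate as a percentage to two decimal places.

10.36%

P = C/r ⇒ r = C/P = $2.67/$25.78 = 0.103569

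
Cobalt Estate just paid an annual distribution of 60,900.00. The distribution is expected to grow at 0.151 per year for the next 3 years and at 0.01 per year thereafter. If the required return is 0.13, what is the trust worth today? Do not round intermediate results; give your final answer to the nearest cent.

731261.70

D_1 = 70095.90000
D_2 = 80680.38090
D_3 = 92863.11842
Terminal value at year 3: TV = D_3×(1+g_2)/(r−g_2) = 93791.74960/0.12 = 781597.91333
P_0 = D_1/(1+r)^1 + D_2/(1+r)^2 + D_3/(1+r)^3 + TV/(1+r)^3
    = 62031.76991 + 63184.57272 + 64358.79929 + 541686.56067 = 731261.70259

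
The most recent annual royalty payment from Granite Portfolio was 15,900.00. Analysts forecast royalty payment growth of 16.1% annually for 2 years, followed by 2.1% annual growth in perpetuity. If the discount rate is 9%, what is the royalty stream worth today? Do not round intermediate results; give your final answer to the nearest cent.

301897.05

D_1 = 18459.90000
D_2 = 21431.94390
Terminal value at year 2: TV = D_2×(1+g_2)/(r−g_2) = 21882.01472/0.069 = 317130.64814
P_0 = D_1/(1+r)^1 + D_2/(1+r)^2 + TV/(1+r)^2
    = 16935.68807 + 18038.83840 + 266922.52179 = 301897.04826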